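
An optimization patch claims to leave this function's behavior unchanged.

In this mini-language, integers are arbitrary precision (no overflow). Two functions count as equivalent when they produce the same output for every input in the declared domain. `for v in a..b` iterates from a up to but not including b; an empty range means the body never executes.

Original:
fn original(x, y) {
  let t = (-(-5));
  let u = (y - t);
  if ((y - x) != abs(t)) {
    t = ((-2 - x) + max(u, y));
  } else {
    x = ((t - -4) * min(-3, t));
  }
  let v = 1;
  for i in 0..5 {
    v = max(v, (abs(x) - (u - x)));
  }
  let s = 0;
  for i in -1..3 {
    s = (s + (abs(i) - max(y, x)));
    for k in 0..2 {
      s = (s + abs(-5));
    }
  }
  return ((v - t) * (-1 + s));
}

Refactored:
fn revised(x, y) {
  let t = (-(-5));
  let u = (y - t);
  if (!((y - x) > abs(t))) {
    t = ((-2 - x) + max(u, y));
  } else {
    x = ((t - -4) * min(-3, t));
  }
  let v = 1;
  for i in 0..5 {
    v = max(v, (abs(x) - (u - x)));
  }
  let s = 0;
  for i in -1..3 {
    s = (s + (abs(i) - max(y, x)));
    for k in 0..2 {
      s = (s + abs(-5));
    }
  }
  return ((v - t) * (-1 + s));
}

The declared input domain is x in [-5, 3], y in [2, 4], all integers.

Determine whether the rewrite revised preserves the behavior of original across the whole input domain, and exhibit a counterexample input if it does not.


On input x=-5, y=3, original returns -124 while revised returns -93.
verdict: not equivalent; witness: x=-5, y=3


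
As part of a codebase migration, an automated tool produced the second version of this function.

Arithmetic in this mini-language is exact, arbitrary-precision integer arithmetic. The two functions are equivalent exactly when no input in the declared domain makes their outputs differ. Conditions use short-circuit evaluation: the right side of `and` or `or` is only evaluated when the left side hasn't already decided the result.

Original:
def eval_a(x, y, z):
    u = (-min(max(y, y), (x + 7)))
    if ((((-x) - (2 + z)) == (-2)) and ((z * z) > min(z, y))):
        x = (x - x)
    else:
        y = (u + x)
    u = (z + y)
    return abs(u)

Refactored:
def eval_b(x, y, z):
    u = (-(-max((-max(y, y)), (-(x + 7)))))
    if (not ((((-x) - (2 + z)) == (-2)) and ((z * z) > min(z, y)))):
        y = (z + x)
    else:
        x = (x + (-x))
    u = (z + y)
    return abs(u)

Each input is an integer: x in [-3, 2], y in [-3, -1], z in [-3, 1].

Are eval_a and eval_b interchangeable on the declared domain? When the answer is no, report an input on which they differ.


Run the pair on x=-3, y=-3, z=-3.
eval_a: u = 3; ((((-x) - (2 + z)) == (-2)) and ((z * z) > min(z, y))) -> false; y = 0; u = -3; return 3
eval_b: u = 3; (not ((((-x) - (2 + z)) == (-2)) and ((z * z) > min(z, y)))) -> true; y = -6; u = -9; return 9
3 and 9 differ, so these are not the same function on this domain.
verdict: not equivalent; witness: x=-3, y=-3, z=-3


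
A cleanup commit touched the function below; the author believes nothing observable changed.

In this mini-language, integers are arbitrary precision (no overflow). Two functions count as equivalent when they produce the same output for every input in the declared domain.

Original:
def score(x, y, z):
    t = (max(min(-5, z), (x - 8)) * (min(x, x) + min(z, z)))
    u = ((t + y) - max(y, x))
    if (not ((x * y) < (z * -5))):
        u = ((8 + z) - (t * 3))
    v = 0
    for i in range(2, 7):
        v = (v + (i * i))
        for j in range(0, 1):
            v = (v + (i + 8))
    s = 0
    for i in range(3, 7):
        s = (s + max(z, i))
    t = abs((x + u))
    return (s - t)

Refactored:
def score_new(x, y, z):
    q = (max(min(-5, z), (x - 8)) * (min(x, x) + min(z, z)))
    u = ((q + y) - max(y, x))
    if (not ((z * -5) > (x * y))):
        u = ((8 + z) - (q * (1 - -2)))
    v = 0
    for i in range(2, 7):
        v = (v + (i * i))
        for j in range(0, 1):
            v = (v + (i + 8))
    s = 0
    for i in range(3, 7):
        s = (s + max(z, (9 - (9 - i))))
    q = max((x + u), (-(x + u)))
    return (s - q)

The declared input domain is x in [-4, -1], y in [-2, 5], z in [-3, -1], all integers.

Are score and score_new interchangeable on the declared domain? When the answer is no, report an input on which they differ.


The two are interchangeable: arithmetic usage differs, and constant usage differs, and comparison usage differs, and local variable names differ, and min/max/abs usage differs, and every declared input agrees.
As a probe, take x=-3, y=5, z=-1: score runs t := 20 | u := 20 | (not ((x * y) < (z * -5))): false | v := 0 | iter i=2: | v := 4 | iter j=0: | v := 14 | iter i=3: | v := 23 | iter j=0: | v := 34 | iter i=4: | v := 50 | iter j=0: | v := 62 | iter i=5: | v := 87 | iter j=0: | v := 100 | iter i=6: | v := 136 | iter j=0: | v := 150 | s := 0 | iter i=3: | s := 3 | iter i=4: | s := 7 | iter i=5: | s := 12 | iter i=6: | s := 18 | t := 17 | result 1; score_new runs q := 20 | u := 20 | (not ((z * -5) > (x * y))): false | v := 0 | iter i=2: | v := 4 | iter j=0: | v := 14 | iter i=3: | v := 23 | iter j=0: | v := 34 | iter i=4: | v := 50 | iter j=0: | v := 62 | iter i=5: | v := 87 | iter j=0: | v := 100 | iter i=6: | v := 136 | iter j=0: | v := 150 | s := 0 | iter i=3: | s := 3 | iter i=4: | s := 7 | iter i=5: | s := 12 | iter i=6: | s := 18 | q := 17 | result 1; both end at 1.
Checked all 96 inputs in the declared domain: the outputs agree on every one.
verdict: equivalent


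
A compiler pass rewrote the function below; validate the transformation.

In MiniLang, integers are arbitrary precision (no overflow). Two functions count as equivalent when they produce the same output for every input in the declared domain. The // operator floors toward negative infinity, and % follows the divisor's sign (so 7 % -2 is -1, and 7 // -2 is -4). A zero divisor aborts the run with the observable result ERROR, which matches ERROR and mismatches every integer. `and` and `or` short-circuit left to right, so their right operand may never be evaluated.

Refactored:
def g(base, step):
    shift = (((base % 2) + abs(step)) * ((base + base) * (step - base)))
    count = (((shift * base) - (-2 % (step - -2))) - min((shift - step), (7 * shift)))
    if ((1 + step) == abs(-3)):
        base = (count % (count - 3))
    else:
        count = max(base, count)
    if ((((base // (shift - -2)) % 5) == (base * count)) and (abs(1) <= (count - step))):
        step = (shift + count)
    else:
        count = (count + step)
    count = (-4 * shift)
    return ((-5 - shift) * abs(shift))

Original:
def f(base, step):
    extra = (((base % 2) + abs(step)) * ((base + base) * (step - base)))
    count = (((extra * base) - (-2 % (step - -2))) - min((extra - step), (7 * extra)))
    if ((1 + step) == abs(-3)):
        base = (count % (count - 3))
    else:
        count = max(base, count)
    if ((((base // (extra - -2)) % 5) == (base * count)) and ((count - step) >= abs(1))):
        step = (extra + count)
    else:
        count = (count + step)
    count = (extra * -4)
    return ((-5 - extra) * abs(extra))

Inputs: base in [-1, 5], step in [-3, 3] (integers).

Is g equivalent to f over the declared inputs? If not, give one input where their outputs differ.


Side by side, the visible changes include: local variable names differ, and comparison usage differs.
As a probe, take base=5, step=-1: f runs extra=-120, then count=240, then ((1 + step) == abs(-3)) is false, then count=240, then ((((base // (extra - -2)) % 5) == (base * count)) and ((count - step) >= abs(1))) is false, then count=239, then count=480, then returns 13800; g runs shift=-120, then count=240, then ((1 + step) == abs(-3)) is false, then count=240, then ((((base // (shift - -2)) % 5) == (base * count)) and (abs(1) <= (count - step))) is false, then count=239, then count=480, then returns 13800; both end at 13800.
Across all 49 domain points the two functions coincide.
verdict: equivalent


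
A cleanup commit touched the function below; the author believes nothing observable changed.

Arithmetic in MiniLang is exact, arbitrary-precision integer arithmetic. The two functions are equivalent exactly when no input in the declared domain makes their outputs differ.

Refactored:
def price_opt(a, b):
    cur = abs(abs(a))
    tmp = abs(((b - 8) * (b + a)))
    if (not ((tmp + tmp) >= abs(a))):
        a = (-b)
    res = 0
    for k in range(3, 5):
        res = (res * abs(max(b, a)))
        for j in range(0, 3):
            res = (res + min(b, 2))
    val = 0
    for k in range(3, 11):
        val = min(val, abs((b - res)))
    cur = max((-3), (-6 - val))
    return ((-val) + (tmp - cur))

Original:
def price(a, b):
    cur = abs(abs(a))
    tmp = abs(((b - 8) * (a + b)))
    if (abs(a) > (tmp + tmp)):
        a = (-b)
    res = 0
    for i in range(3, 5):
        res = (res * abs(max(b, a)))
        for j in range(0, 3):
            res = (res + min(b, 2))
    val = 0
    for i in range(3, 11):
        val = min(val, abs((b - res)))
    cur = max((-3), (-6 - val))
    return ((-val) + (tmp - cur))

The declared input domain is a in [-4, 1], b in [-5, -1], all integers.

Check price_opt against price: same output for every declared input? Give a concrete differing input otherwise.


Comparing the listings, the differences include: boolean connective usage differs; local variable names differ; comparison usage differs.
Spot check at a=-2, b=-4 — price: cur := 2 | tmp := 72 | (abs(a) > (tmp + tmp)): false | res := 0 | iter i=3: | res := 0 | iter j=0: | res := -4 | iter j=1: | res := -8 | iter j=2: | res := -12 | iter i=4: | res := -24 | iter j=0: | res := -28 | iter j=1: | res := -32 | iter j=2: | res := -36 | val := 0 | iter i=3: | val := 0 | iter i=4: | val := 0 | iter i=5: | val := 0 | iter i=6: | val := 0 | iter i=7: | val := 0 | iter i=8: | val := 0 | iter i=9: | val := 0 | iter i=10: | val := 0 | cur := -3 | result 75. price_opt: cur := 2 | tmp := 72 | (not ((tmp + tmp) >= abs(a))): false | res := 0 | iter k=3: | res := 0 | iter j=0: | res := -4 | iter j=1: | res := -8 | iter j=2: | res := -12 | iter k=4: | res := -24 | iter j=0: | res := -28 | iter j=1: | res := -32 | iter j=2: | res := -36 | val := 0 | iter k=3: | val := 0 | iter k=4: | val := 0 | iter k=5: | val := 0 | iter k=6: | val := 0 | iter k=7: | val := 0 | iter k=8: | val := 0 | iter k=9: | val := 0 | iter k=10: | val := 0 | cur := -3 | result 75. Both give 75.
Sweeping the whole domain (30 inputs) finds no disagreement.
verdict: equivalent


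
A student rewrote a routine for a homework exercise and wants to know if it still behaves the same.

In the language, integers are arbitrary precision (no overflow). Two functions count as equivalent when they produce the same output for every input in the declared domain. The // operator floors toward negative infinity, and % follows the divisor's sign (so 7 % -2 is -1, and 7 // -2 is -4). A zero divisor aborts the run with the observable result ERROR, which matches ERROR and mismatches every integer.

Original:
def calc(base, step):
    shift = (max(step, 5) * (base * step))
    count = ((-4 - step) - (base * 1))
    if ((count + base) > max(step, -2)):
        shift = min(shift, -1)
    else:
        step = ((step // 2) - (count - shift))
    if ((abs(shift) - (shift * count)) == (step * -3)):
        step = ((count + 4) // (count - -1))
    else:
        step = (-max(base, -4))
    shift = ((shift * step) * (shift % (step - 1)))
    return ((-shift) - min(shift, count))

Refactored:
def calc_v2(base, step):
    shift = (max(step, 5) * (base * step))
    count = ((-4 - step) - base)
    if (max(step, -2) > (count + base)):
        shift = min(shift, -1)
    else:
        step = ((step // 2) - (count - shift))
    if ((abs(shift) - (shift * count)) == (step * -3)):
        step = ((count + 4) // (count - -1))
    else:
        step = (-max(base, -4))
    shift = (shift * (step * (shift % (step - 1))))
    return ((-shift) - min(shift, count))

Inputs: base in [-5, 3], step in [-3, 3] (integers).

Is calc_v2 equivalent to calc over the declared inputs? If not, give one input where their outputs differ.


Take base=-5, step=-3.
calc: shift becomes 75; next count becomes 4; next ((count + base) > max(step, -2)) evaluates to true; next shift becomes -1; next ((abs(shift) - (shift * count)) == (step * -3)) evaluates to false; next step becomes 4; next shift becomes -8; next final value 16
calc_v2: shift becomes 75; next count becomes 4; next (max(step, -2) > (count + base)) evaluates to false; next step becomes 69; next ((abs(shift) - (shift * count)) == (step * -3)) evaluates to false; next step becomes 4; next shift becomes 0; next final value 0
16 vs 0 — the two versions disagree here.
verdict: not equivalent; witness: base=-5, step=-3


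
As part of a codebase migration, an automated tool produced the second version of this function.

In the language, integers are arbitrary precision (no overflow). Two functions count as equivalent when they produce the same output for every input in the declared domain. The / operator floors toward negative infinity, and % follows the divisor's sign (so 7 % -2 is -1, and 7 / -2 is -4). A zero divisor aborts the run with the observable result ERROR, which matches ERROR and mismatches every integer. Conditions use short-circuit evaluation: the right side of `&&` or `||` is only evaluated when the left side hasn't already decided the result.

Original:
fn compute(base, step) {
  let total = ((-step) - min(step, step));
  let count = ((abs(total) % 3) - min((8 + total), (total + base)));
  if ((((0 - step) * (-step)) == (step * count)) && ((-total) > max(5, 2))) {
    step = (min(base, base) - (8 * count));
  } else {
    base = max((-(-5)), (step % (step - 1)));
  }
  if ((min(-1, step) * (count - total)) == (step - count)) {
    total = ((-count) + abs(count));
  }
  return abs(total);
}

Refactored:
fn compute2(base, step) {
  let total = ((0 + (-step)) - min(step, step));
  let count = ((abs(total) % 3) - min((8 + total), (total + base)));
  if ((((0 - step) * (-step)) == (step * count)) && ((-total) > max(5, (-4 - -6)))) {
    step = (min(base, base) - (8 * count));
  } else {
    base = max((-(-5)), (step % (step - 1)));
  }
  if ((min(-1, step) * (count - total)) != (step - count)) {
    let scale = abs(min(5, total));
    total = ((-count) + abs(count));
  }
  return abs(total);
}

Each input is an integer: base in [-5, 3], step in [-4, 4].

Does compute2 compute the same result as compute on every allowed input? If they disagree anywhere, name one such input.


The rewrite breaks on base=-5, step=-4, where the results are 8 and 2.
compute: total := 8 | count := -1 | ((((0 - step) * (-step)) == (step * count)) && ((-total) > max(5, 2))): false | base := 5 | ((min(-1, step) * (count - total)) == (step - count)): false | result 8
compute2: total := 8 | count := -1 | ((((0 - step) * (-step)) == (step * count)) && ((-total) > max(5, (-4 - -6)))): false | base := 5 | ((min(-1, step) * (count - total)) != (step - count)): true | scale := 5 | total := 2 | result 2
verdict: not equivalent; witness: base=-5, step=-4


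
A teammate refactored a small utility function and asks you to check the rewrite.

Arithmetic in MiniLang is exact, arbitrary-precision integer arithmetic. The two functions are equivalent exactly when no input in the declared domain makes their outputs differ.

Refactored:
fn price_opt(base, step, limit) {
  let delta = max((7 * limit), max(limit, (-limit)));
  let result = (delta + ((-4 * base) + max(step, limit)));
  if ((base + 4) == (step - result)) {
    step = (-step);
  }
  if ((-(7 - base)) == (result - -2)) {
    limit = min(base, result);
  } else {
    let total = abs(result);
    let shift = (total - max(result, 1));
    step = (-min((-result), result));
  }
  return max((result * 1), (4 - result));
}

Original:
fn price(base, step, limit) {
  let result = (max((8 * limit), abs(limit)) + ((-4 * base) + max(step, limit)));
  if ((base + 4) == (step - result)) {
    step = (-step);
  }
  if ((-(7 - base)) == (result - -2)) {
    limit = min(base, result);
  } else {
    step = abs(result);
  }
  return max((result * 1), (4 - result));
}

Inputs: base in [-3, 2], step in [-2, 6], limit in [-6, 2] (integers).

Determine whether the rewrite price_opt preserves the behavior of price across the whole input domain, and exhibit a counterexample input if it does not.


On input base=-3, step=-2, limit=1, price returns 21 while price_opt returns 20.
verdict: not equivalent; witness: base=-3, step=-2, limit=1


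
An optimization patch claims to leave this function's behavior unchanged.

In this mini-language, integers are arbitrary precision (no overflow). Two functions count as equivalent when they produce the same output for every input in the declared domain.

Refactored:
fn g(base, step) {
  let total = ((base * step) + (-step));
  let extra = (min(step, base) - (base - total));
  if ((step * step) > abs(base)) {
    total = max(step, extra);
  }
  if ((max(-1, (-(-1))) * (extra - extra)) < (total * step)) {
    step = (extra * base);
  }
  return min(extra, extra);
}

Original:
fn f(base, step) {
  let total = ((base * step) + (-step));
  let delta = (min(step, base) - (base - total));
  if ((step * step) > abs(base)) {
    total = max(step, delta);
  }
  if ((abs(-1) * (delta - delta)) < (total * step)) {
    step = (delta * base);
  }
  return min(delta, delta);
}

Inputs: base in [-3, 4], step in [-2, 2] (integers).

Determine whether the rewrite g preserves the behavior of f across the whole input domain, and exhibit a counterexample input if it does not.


Reading the diff, among the changes: local variable names differ, plus min/max/abs usage differs, plus constant usage differs.
As a probe, take base=-2, step=1: f runs total := -3 | delta := -3 | ((step * step) > abs(base)): false | ((abs(-1) * (delta - delta)) < (total * step)): false | result -3; g runs total := -3 | extra := -3 | ((step * step) > abs(base)): false | ((max(-1, (-(-1))) * (extra - extra)) < (total * step)): false | result -3; both end at -3.
Sweeping the whole domain (40 inputs) finds no disagreement.
verdict: equivalent


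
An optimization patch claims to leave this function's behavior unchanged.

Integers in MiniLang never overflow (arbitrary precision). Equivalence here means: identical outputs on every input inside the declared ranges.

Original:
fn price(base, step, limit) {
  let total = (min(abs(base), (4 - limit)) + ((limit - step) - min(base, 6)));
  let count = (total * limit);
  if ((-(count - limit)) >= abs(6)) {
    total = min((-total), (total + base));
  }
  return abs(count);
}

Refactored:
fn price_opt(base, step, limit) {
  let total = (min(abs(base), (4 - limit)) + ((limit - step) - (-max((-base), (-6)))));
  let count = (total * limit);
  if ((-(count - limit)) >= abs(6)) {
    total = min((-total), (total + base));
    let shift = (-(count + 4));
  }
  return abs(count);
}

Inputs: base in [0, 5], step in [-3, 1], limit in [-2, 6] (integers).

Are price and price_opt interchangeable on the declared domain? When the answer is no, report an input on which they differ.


Side by side, the visible changes include: min/max/abs usage differs, plus arithmetic usage differs, plus local variable names differ, plus constant usage differs, plus statement counts differ.
Spot check at base=4, step=-1, limit=1 — price: total := 1 | count := 1 | ((-(count - limit)) >= abs(6)): false | result 1. price_opt: total := 1 | count := 1 | ((-(count - limit)) >= abs(6)): false | result 1. Both give 1.
Sweeping the whole domain (270 inputs) finds no disagreement.
verdict: equivalent


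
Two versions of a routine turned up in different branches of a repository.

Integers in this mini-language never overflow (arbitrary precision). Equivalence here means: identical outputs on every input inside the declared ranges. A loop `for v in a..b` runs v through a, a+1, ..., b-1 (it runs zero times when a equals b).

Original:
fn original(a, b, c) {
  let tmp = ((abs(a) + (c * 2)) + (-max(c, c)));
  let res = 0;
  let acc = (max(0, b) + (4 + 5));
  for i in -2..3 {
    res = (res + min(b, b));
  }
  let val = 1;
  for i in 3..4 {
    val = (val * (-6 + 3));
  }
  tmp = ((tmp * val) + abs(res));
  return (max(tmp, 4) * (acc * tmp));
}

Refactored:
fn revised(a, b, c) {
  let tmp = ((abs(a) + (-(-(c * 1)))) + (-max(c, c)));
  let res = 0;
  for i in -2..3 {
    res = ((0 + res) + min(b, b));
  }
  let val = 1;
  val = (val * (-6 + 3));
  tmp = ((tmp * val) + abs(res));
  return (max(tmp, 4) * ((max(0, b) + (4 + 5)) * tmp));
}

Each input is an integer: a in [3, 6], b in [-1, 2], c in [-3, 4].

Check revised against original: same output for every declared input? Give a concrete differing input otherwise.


Not equivalent: a=3, b=-1, c=-3 separates them (225 vs -144).
original: tmp becomes 0; next res becomes 0; next acc becomes 9; next at i=-2:; next res becomes -1; next at i=-1:; next res becomes -2; next at i=0:; next res becomes -3; next at i=1:; next res becomes -4; next at i=2:; next res becomes -5; next val becomes 1; next at i=3:; next val becomes -3; next tmp becomes 5; next final value 225
revised: tmp becomes 3; next res becomes 0; next at i=-2:; next res becomes -1; next at i=-1:; next res becomes -2; next at i=0:; next res becomes -3; next at i=1:; next res becomes -4; next at i=2:; next res becomes -5; next val becomes 1; next val becomes -3; next tmp becomes -4; next final value -144
verdict: not equivalent; witness: a=3, b=-1, c=-3


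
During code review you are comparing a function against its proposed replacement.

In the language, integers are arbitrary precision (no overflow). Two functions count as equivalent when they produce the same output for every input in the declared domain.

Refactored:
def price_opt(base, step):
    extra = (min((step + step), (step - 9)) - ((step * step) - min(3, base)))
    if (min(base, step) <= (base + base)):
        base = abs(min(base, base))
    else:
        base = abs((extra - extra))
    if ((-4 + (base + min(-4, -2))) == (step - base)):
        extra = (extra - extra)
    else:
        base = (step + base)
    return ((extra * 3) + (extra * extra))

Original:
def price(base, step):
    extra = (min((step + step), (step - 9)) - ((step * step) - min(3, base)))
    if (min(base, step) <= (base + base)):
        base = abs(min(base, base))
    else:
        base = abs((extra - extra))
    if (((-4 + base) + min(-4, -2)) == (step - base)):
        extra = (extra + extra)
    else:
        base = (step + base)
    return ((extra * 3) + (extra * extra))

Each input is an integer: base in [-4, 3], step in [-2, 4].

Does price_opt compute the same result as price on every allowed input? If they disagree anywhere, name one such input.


There is a counterexample at base=3, step=-2: 504 on one side, 0 on the other.
price: extra := -12 | (min(base, step) <= (base + base)): true | base := 3 | (((-4 + base) + min(-4, -2)) == (step - base)): true | extra := -24 | result 504
price_opt: extra := -12 | (min(base, step) <= (base + base)): true | base := 3 | ((-4 + (base + min(-4, -2))) == (step - base)): true | extra := 0 | result 0
verdict: not equivalent; witness: base=3, step=-2


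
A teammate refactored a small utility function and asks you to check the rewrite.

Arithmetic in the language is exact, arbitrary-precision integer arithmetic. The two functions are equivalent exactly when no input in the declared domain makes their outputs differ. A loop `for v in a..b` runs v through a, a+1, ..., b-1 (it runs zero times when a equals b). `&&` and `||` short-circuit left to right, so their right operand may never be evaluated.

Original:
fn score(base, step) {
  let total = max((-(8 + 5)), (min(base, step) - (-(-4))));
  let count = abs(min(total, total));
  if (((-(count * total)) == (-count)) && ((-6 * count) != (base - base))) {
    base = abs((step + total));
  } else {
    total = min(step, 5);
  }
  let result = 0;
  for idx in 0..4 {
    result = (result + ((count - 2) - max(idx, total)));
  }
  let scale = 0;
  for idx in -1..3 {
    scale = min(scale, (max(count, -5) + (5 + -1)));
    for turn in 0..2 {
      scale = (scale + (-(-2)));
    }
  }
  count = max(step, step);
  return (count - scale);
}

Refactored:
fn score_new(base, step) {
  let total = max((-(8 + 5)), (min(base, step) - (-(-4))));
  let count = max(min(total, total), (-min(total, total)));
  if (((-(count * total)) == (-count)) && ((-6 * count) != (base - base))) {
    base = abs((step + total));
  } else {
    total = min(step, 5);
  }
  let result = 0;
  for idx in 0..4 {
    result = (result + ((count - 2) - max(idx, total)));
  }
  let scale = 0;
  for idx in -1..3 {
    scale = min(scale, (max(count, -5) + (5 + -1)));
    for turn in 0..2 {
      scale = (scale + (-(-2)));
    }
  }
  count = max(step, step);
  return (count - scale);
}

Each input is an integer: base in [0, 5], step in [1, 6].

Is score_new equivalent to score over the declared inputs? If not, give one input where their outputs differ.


Although min/max/abs usage differs, 36/36 inputs agree.
verdict: equivalent


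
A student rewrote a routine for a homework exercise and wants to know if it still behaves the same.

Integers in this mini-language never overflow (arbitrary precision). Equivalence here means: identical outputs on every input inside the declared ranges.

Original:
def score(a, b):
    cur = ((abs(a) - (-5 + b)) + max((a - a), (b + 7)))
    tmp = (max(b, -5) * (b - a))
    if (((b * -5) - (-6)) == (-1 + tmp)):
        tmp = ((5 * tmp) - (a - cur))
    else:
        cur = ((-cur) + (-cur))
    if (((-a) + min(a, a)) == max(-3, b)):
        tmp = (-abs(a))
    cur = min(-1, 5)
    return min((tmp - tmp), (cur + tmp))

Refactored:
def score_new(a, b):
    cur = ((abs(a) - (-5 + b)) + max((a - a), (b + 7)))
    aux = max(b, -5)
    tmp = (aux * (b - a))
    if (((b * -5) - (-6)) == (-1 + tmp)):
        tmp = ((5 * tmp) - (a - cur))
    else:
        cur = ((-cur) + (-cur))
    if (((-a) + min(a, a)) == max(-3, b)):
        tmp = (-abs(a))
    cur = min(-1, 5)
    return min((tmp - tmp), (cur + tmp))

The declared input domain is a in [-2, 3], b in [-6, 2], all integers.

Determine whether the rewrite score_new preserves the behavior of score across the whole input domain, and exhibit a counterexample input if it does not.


This is a faithful refactor — local variable names differ, statement counts differ, but the computed results match everywhere.
Spot check at a=3, b=-3 — score: cur = 15; tmp = 18; (((b * -5) - (-6)) == (-1 + tmp)) -> false; cur = -30; (((-a) + min(a, a)) == max(-3, b)) -> false; cur = -1; return 0. score_new: cur = 15; aux = -3; tmp = 18; (((b * -5) - (-6)) == (-1 + tmp)) -> false; cur = -30; (((-a) + min(a, a)) == max(-3, b)) -> false; cur = -1; return 0. Both give 0.
Every one of the 54 inputs gives matching results.
verdict: equivalent


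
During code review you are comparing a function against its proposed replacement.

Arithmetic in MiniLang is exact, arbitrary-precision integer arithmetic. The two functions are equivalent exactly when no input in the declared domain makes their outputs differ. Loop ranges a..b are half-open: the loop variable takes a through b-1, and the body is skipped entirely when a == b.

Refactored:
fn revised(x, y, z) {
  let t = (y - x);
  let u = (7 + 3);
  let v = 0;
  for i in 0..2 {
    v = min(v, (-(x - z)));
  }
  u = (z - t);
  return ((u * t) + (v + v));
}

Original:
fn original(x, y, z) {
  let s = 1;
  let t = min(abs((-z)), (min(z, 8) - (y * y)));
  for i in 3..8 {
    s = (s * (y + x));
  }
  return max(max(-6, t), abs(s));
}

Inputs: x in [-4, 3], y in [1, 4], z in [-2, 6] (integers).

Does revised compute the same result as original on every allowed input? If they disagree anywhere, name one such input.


Take x=-4, y=1, z=-2.
original: s becomes 1; next t becomes -3; next at i=3:; next s becomes -3; next at i=4:; next s becomes 9; next at i=5:; next s becomes -27; next at i=6:; next s becomes 81; next at i=7:; next s becomes -243; next final value 243
revised: t becomes 5; next u becomes 10; next v becomes 0; next at i=0:; next v becomes 0; next at i=1:; next v becomes 0; next u becomes -7; next final value -35
243 against -35: the behavior changed.
verdict: not equivalent; witness: x=-4, y=1, z=-2


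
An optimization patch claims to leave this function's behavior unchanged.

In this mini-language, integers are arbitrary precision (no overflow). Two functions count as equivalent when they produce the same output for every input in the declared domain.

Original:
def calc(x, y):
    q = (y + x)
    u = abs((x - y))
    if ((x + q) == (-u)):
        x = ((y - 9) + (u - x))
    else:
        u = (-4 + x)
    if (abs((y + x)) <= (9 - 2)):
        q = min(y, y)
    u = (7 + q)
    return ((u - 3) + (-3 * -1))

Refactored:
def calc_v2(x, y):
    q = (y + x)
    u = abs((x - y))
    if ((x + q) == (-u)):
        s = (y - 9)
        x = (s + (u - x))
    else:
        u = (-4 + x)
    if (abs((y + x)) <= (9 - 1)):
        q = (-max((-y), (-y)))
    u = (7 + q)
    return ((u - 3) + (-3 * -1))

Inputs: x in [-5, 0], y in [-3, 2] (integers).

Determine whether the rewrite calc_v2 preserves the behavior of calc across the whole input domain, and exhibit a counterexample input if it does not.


Take x=-5, y=-3.
calc: q becomes -8; next u becomes 2; next ((x + q) == (-u)) evaluates to false; next u becomes -9; next (abs((y + x)) <= (9 - 2)) evaluates to false; next u becomes -1; next final value -1
calc_v2: q becomes -8; next u becomes 2; next ((x + q) == (-u)) evaluates to false; next u becomes -9; next (abs((y + x)) <= (9 - 1)) evaluates to true; next q becomes -3; next u becomes 4; next final value 4
-1 vs 4 — the two versions disagree here.
verdict: not equivalent; witness: x=-5, y=-3


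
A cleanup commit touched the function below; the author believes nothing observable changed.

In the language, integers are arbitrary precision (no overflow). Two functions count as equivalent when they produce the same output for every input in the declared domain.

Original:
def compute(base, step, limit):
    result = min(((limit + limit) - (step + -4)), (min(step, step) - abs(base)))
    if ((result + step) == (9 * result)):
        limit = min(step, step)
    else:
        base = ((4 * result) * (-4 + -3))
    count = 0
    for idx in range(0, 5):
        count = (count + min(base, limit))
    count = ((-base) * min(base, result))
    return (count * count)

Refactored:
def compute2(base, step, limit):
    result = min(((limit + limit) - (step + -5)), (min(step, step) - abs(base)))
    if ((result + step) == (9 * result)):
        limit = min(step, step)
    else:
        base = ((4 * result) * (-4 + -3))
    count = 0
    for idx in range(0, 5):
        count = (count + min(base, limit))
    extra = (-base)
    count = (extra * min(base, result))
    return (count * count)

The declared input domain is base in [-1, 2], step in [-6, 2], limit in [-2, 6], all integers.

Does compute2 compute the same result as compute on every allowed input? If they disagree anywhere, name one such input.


Not equivalent: base=-1, step=1, limit=-2 separates them (784 vs 0).
compute: result becomes -1; next ((result + step) == (9 * result)) evaluates to false; next base becomes 28; next count becomes 0; next at idx=0:; next count becomes -2; next at idx=1:; next count becomes -4; next at idx=2:; next count becomes -6; next at idx=3:; next count becomes -8; next at idx=4:; next count becomes -10; next count becomes 28; next final value 784
compute2: result becomes 0; next ((result + step) == (9 * result)) evaluates to false; next base becomes 0; next count becomes 0; next at idx=0:; next count becomes -2; next at idx=1:; next count becomes -4; next at idx=2:; next count becomes -6; next at idx=3:; next count becomes -8; next at idx=4:; next count becomes -10; next extra becomes 0; next count becomes 0; next final value 0
verdict: not equivalent; witness: base=-1, step=1, limit=-2


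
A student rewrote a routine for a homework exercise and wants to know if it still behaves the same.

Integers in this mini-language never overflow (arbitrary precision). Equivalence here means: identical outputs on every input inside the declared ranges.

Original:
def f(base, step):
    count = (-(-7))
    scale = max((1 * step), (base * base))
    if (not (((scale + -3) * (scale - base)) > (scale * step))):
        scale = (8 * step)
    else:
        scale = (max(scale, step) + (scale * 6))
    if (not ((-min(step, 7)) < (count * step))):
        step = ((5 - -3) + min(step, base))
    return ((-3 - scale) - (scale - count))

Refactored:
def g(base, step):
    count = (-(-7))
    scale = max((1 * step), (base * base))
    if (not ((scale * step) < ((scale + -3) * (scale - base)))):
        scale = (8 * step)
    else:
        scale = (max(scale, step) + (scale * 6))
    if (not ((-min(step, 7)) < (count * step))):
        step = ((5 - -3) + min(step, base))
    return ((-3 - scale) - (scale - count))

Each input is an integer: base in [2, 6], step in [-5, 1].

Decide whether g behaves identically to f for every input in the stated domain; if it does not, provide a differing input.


The two versions differ — the changes include comparison usage differs.
One worked example (base=5, step=0) — f: count=7, then scale=25, then (not (((scale + -3) * (scale - base)) > (scale * step))) is false, then scale=175, then (not ((-min(step, 7)) < (count * step))) is true, then step=8, then returns -346; g: count=7, then scale=25, then (not ((scale * step) < ((scale + -3) * (scale - base)))) is false, then scale=175, then (not ((-min(step, 7)) < (count * step))) is true, then step=8, then returns -346; agreement on -346.
Sweeping the whole domain (35 inputs) finds no disagreement.
verdict: equivalent


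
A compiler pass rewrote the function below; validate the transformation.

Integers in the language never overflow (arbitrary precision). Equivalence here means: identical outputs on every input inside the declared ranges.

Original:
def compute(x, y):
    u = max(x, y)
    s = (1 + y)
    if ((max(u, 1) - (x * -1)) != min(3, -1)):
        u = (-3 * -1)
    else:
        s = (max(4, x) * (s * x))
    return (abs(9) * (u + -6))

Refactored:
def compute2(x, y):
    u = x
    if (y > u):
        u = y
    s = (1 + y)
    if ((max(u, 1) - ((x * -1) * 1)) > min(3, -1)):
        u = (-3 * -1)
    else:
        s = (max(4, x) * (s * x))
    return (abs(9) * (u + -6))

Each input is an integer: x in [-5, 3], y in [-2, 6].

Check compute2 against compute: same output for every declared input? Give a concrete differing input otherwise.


The rewrite breaks on x=-5, y=-2, where the results are -27 and -72.
compute: u := -2 | s := -1 | ((max(u, 1) - (x * -1)) != min(3, -1)): true | u := 3 | result -27
compute2: u := -5 | (y > u): true | u := -2 | s := -1 | ((max(u, 1) - ((x * -1) * 1)) > min(3, -1)): false | s := 20 | result -72
verdict: not equivalent; witness: x=-5, y=-2


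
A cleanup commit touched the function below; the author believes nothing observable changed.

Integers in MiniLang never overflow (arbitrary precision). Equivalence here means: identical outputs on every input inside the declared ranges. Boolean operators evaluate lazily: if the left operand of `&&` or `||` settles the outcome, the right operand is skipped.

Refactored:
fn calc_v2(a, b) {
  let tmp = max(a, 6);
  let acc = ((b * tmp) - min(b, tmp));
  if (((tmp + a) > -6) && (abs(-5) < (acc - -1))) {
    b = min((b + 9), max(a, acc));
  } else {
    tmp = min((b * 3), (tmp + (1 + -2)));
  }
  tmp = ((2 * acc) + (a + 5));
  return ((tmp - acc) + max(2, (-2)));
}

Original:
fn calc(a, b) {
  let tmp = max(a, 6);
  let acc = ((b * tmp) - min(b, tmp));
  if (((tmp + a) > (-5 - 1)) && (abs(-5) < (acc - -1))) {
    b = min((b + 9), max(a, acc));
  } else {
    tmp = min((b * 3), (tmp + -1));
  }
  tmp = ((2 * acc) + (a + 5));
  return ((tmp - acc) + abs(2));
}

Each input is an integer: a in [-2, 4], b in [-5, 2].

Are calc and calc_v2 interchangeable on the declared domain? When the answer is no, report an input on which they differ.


Side by side, the visible changes include: arithmetic usage differs, constant usage differs, min/max/abs usage differs.
Tracing a=3, b=-5: calc: tmp := 6 | acc := -25 | (((tmp + a) > (-5 - 1)) && (abs(-5) < (acc - -1))): false | tmp := -15 | tmp := -42 | result -15 | calc_v2: tmp := 6 | acc := -25 | (((tmp + a) > -6) && (abs(-5) < (acc - -1))): false | tmp := -15 | tmp := -42 | result -15 — matching result -15.
Sweeping the whole domain (56 inputs) finds no disagreement.
verdict: equivalent


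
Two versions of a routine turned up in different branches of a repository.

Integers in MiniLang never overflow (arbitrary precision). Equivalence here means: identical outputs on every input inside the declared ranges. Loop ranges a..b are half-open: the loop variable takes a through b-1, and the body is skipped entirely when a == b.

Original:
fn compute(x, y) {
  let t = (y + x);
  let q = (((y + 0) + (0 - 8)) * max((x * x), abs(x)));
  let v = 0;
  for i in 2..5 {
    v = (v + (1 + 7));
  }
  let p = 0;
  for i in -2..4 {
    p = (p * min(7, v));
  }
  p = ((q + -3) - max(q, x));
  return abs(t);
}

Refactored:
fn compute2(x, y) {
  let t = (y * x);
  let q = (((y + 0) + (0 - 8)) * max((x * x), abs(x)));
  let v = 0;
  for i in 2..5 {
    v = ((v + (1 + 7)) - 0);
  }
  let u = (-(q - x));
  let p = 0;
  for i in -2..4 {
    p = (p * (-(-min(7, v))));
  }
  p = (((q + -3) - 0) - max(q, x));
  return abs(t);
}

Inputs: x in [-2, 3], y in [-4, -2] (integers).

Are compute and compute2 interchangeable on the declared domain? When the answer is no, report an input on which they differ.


Run the pair on x=-2, y=-4.
compute: t=-6, then q=-48, then v=0, then (i=2), then v=8, then (i=3), then v=16, then (i=4), then v=24, then p=0, then (i=-2), then p=0, then (i=-1), then p=0, then (i=0), then p=0, then (i=1), then p=0, then (i=2), then p=0, then (i=3), then p=0, then p=-49, then returns 6
compute2: t=8, then q=-48, then v=0, then (i=2), then v=8, then (i=3), then v=16, then (i=4), then v=24, then u=46, then p=0, then (i=-2), then p=0, then (i=-1), then p=0, then (i=0), then p=0, then (i=1), then p=0, then (i=2), then p=0, then (i=3), then p=0, then p=-49, then returns 8
6 != 8, so the rewrite changes behavior.
verdict: not equivalent; witness: x=-2, y=-4


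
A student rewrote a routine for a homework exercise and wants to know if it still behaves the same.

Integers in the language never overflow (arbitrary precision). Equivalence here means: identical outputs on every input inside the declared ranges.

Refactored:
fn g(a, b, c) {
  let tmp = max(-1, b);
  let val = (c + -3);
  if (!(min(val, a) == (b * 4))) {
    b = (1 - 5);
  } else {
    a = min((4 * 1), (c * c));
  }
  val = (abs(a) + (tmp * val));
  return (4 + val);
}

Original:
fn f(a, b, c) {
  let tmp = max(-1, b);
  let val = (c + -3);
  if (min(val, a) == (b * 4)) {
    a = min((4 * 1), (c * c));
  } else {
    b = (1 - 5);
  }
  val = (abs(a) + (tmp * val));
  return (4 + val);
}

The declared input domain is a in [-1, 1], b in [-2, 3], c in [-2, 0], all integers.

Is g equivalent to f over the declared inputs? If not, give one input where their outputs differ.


Side by side, the visible changes include: boolean connective usage differs.
Tracing a=1, b=-1, c=-1: f: tmp=-1, then val=-4, then (min(val, a) == (b * 4)) is true, then a=1, then val=5, then returns 9 | g: tmp=-1, then val=-4, then (!(min(val, a) == (b * 4))) is false, then a=1, then val=5, then returns 9 — matching result 9.
Sweeping the whole domain (54 inputs) finds no disagreement.
verdict: equivalent


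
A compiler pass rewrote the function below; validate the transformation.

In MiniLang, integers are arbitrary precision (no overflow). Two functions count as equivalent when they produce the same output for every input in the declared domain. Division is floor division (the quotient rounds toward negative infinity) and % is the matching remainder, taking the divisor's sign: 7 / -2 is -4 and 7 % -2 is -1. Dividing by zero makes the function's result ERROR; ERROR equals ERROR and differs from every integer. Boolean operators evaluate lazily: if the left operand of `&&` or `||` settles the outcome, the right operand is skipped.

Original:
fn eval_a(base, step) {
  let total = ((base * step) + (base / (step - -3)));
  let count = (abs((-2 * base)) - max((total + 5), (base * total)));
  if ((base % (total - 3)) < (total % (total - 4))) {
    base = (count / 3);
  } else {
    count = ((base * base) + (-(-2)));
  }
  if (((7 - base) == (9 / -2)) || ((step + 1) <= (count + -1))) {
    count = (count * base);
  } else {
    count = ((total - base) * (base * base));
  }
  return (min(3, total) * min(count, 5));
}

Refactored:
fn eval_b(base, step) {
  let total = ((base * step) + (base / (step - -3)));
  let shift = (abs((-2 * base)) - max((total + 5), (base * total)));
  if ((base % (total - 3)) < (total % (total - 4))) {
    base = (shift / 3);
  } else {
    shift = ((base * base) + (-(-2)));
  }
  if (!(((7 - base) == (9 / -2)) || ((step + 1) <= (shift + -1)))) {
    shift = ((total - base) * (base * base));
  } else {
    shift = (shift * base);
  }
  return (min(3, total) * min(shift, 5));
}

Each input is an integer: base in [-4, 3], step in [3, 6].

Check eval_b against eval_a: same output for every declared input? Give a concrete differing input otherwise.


Comparing the listings, the differences include: boolean connective usage differs, local variable names differ.
Tracing base=-1, step=5: eval_a: total becomes -6; next count becomes -4; next ((base % (total - 3)) < (total % (total - 4))) evaluates to false; next count becomes 3; next (((7 - base) == (9 / -2)) || ((step + 1) <= (count + -1))) evaluates to false; next count becomes -5; next final value 30 | eval_b: total becomes -6; next shift becomes -4; next ((base % (total - 3)) < (total % (total - 4))) evaluates to false; next shift becomes 3; next (!(((7 - base) == (9 / -2)) || ((step + 1) <= (shift + -1)))) evaluates to true; next shift becomes -5; next final value 30 — matching result 30.
Checked all 32 inputs in the declared domain: the outputs agree on every one.
verdict: equivalent
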